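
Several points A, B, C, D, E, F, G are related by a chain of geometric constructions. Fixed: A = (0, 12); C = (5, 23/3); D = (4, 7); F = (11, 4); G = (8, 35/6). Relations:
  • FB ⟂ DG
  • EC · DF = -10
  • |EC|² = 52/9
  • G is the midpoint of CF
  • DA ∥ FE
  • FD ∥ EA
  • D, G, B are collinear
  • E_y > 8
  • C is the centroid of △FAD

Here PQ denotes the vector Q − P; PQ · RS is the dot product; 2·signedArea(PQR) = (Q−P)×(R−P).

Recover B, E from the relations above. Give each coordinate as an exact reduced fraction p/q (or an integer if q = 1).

B = (7036/625, 3052/625)
E = (7, 9)

1. B_x = 7036/625  [D, G, B are collinear ∩ FB ⟂ DG]
2. B_y = 3052/625  [D, G, B are collinear ∩ FB ⟂ DG]
   → B = (7036/625, 3052/625)
3. E_x = 7  [FD ∥ EA ∩ DA ∥ FE]
4. E_y = 9  [FD ∥ EA ∩ DA ∥ FE]
   → E = (7, 9)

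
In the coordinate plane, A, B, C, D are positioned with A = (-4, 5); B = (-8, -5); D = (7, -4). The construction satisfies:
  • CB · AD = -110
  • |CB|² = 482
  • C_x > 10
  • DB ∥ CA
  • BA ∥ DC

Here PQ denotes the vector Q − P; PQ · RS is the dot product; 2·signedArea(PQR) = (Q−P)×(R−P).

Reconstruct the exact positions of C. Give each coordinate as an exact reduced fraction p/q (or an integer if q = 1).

1. C_x = 11  [DB ∥ CA ∩ BA ∥ DC]
2. C_y = 6  [DB ∥ CA ∩ BA ∥ DC]
   → C = (11, 6)

C = (11, 6)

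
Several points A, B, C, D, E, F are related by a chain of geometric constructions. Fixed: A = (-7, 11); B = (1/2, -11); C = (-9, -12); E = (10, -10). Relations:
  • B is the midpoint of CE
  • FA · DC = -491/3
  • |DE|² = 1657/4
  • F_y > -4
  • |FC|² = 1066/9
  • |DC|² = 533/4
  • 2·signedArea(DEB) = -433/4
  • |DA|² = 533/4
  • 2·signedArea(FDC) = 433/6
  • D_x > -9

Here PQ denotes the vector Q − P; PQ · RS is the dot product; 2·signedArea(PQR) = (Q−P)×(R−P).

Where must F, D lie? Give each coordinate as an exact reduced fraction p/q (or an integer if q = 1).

1. D_x = -8  [line 1·x + -19/2·y + 13/4 = 0 ∩ |DC|² = 533/4]
2. D_y = -1/2  [line 1·x + -19/2·y + 13/4 = 0 ∩ |DC|² = 533/4]
   → D = (-8, -1/2)
3. F_x = -2  [2·signedArea(FDC) = 433/6 ∩ FA · DC = -491/3]
4. F_y = -11/3  [2·signedArea(FDC) = 433/6 ∩ FA · DC = -491/3]
   → F = (-2, -11/3)

D = (-8, -1/2)
F = (-2, -11/3)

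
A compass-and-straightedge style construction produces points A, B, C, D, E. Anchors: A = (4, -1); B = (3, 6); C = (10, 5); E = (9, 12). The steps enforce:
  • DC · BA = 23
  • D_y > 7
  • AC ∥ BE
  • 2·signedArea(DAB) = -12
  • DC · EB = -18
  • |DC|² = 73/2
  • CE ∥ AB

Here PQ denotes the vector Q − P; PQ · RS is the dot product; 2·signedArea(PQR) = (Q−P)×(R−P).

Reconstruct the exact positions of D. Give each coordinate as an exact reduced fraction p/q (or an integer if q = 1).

1. D_x = 9/2  [2·signedArea(DAB) = -12 ∩ DC · EB = -18]
2. D_y = 15/2  [2·signedArea(DAB) = -12 ∩ DC · EB = -18]
   → D = (9/2, 15/2)

D = (9/2, 15/2)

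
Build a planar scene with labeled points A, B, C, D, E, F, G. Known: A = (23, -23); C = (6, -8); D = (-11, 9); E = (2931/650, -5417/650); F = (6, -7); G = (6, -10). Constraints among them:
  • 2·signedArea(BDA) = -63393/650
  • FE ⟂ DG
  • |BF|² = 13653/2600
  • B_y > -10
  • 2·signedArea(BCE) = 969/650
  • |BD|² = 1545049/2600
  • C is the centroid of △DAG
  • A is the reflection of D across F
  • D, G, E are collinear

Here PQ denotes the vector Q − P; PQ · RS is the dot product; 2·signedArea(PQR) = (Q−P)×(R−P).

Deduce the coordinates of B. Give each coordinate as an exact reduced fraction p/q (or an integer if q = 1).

B = (6831/1300, -11917/1300)

1. B_x = 6831/1300  [2·signedArea(BDA) = -63393/650 ∩ 2·signedArea(BCE) = 969/650]
2. B_y = -11917/1300  [2·signedArea(BDA) = -63393/650 ∩ 2·signedArea(BCE) = 969/650]
   → B = (6831/1300, -11917/1300)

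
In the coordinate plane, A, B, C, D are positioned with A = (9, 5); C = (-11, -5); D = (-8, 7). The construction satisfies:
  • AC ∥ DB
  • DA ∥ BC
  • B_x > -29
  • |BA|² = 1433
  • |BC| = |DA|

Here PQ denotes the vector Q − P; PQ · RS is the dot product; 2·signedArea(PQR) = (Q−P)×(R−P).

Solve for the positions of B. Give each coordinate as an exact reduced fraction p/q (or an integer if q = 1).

B = (-28, -3)

1. B_x = -28  [DA ∥ BC ∩ AC ∥ DB]
2. B_y = -3  [DA ∥ BC ∩ AC ∥ DB]
   → B = (-28, -3)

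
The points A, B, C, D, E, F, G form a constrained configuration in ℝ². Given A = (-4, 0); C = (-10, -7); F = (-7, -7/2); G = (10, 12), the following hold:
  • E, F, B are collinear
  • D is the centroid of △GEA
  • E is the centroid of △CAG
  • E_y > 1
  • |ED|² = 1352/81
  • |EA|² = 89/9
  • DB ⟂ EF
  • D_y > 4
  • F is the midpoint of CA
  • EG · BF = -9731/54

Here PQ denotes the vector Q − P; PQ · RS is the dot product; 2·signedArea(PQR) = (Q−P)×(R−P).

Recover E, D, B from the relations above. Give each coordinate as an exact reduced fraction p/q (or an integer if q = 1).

1. E_x = -4/3  [E is the centroid of △CAG]
2. E_y = 5/3  [E is the centroid of △CAG]
   → E = (-4/3, 5/3)
3. D_x = 14/9  [D is the centroid of △GEA]
4. D_y = 41/9  [D is the centroid of △GEA]
   → D = (14/9, 41/9)
5. B_x = 32056/19053  [E, F, B are collinear ∩ DB ⟂ EF]
6. B_y = 84145/19053  [E, F, B are collinear ∩ DB ⟂ EF]
   → B = (32056/19053, 84145/19053)

B = (32056/19053, 84145/19053)
D = (14/9, 41/9)
E = (-4/3, 5/3)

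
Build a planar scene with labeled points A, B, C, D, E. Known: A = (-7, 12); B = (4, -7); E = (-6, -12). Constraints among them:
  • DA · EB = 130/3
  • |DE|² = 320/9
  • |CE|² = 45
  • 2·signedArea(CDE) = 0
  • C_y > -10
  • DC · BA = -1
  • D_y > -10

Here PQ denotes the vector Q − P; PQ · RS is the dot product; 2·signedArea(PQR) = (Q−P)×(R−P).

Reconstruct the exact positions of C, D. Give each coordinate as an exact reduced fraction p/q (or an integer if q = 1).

1. D_x = -2/3  [line -10·x + -5·y + -160/3 = 0 ∩ |DE|² = 320/9]
2. D_y = -28/3  [line -10·x + -5·y + -160/3 = 0 ∩ |DE|² = 320/9]
   → D = (-2/3, -28/3)
3. C_x = 0  [2·signedArea(CDE) = 0 ∩ DC · BA = -1]
4. C_y = -9  [2·signedArea(CDE) = 0 ∩ DC · BA = -1]
   → C = (0, -9)

C = (0, -9)
D = (-2/3, -28/3)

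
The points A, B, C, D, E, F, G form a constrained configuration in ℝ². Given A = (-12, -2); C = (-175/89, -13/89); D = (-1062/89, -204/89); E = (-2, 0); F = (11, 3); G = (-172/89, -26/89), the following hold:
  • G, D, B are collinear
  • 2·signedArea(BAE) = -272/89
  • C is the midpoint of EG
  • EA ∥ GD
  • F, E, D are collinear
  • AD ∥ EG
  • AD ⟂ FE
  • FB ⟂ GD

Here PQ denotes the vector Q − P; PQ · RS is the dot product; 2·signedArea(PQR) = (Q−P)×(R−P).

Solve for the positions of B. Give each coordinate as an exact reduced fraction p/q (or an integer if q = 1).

B = (12884/1157, 2686/1157)

1. B_x = 12884/1157  [G, D, B are collinear ∩ FB ⟂ GD]
2. B_y = 2686/1157  [G, D, B are collinear ∩ FB ⟂ GD]
   → B = (12884/1157, 2686/1157)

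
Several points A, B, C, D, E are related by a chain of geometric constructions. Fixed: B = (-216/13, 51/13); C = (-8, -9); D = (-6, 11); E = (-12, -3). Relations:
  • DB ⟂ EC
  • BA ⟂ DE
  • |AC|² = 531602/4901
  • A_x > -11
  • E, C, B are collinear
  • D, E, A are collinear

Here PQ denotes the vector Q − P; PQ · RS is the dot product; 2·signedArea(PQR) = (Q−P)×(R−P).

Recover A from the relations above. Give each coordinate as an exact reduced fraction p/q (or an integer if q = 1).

1. A_x = -3849/377  [D, E, A are collinear ∩ BA ⟂ DE]
2. A_y = 444/377  [D, E, A are collinear ∩ BA ⟂ DE]
   → A = (-3849/377, 444/377)

A = (-3849/377, 444/377)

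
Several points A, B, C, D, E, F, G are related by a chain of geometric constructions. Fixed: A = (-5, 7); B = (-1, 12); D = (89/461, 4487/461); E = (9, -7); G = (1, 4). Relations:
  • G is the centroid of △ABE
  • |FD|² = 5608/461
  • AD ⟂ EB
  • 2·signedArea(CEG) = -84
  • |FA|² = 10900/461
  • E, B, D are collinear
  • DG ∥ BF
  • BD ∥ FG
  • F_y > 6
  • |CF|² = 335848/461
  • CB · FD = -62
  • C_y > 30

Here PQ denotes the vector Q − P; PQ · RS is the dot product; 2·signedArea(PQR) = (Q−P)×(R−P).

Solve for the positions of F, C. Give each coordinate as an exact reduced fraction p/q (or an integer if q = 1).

1. F_x = -89/461  [BD ∥ FG ∩ DG ∥ BF]
2. F_y = 2889/461  [BD ∥ FG ∩ DG ∥ BF]
   → F = (-89/461, 2889/461)
3. C_x = -11  [CB · FD = -62 ∩ 2·signedArea(CEG) = -84]
4. C_y = 31  [CB · FD = -62 ∩ 2·signedArea(CEG) = -84]
   → C = (-11, 31)

C = (-11, 31)
F = (-89/461, 2889/461)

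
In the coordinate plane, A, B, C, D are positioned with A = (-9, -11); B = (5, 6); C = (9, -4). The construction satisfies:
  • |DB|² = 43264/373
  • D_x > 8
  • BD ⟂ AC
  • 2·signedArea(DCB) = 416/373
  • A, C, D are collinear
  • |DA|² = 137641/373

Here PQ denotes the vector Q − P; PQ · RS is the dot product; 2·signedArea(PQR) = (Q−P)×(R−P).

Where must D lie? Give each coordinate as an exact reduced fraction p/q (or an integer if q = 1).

1. D_x = 3321/373  [A, C, D are collinear ∩ BD ⟂ AC]
2. D_y = -1506/373  [A, C, D are collinear ∩ BD ⟂ AC]
   → D = (3321/373, -1506/373)

D = (3321/373, -1506/373)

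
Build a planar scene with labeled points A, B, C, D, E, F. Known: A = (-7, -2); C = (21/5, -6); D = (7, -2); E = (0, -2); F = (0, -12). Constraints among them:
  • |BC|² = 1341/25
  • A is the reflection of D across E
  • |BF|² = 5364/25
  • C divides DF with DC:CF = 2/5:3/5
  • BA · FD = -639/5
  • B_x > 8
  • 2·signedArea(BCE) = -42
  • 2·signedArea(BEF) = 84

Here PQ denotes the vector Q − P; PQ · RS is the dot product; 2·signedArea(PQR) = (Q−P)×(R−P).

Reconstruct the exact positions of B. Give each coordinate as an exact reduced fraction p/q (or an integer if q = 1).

1. B_x = 42/5  [2·signedArea(BCE) = -42 ∩ 2·signedArea(BEF) = 84]
2. B_y = 0  [2·signedArea(BCE) = -42 ∩ 2·signedArea(BEF) = 84]
   → B = (42/5, 0)

B = (42/5, 0)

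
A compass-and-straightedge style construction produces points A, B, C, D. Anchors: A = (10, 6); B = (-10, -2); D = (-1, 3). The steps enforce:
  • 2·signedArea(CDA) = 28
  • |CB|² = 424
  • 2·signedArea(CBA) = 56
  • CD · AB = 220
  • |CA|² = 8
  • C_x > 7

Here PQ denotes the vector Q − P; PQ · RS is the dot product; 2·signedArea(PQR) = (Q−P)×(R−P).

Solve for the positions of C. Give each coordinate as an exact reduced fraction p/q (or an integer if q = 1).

C = (8, 8)

1. C_x = 8  [2·signedArea(CBA) = 56 ∩ 2·signedArea(CDA) = 28]
2. C_y = 8  [2·signedArea(CBA) = 56 ∩ 2·signedArea(CDA) = 28]
   → C = (8, 8)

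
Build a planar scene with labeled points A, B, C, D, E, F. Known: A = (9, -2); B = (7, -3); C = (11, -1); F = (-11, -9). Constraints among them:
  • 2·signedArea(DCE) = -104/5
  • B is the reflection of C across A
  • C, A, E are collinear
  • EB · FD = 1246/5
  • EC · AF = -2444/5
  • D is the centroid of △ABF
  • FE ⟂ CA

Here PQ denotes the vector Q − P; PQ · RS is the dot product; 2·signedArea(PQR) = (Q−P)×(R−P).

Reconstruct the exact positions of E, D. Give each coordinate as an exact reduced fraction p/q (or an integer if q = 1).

1. E_x = -49/5  [C, A, E are collinear ∩ FE ⟂ CA]
2. E_y = -57/5  [C, A, E are collinear ∩ FE ⟂ CA]
   → E = (-49/5, -57/5)
3. D_x = 5/3  [D is the centroid of △ABF]
4. D_y = -14/3  [D is the centroid of △ABF]
   → D = (5/3, -14/3)

D = (5/3, -14/3)
E = (-49/5, -57/5)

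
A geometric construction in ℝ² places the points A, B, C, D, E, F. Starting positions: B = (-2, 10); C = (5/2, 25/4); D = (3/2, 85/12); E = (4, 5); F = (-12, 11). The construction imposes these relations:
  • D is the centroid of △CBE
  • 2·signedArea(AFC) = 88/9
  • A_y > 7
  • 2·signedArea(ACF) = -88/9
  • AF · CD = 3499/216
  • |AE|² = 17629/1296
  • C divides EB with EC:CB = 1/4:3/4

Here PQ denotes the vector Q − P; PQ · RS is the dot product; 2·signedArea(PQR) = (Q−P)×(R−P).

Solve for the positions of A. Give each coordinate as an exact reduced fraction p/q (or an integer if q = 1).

A = (7/6, 265/36)

1. A_x = 7/6  [2·signedArea(AFC) = 88/9 ∩ AF · CD = 3499/216]
2. A_y = 265/36  [2·signedArea(AFC) = 88/9 ∩ AF · CD = 3499/216]
   → A = (7/6, 265/36)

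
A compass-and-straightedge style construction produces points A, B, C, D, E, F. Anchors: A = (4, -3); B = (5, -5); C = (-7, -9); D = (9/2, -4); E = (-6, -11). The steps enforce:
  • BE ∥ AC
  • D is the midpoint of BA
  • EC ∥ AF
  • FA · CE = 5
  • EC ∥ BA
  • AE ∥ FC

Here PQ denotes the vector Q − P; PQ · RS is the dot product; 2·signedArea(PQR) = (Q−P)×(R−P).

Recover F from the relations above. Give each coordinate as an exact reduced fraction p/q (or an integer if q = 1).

1. F_x = 3  [AE ∥ FC ∩ EC ∥ AF]
2. F_y = -1  [AE ∥ FC ∩ EC ∥ AF]
   → F = (3, -1)

F = (3, -1)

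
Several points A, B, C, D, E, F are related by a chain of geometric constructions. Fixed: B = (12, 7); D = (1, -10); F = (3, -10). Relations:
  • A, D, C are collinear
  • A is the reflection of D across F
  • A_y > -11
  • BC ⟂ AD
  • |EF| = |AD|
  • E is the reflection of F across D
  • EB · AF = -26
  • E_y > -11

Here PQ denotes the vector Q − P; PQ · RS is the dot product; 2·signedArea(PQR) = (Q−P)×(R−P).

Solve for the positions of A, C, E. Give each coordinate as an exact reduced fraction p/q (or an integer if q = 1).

A = (5, -10)
C = (12, -10)
E = (-1, -10)

1. A_x = 5  [A is the reflection of D across F]
2. A_y = -10  [A is the reflection of D across F]
   → A = (5, -10)
3. C_x = 12  [A, D, C are collinear ∩ BC ⟂ AD]
4. C_y = -10  [A, D, C are collinear ∩ BC ⟂ AD]
   → C = (12, -10)
5. E_x = -1  [E is the reflection of F across D]
6. E_y = -10  [E is the reflection of F across D]
   → E = (-1, -10)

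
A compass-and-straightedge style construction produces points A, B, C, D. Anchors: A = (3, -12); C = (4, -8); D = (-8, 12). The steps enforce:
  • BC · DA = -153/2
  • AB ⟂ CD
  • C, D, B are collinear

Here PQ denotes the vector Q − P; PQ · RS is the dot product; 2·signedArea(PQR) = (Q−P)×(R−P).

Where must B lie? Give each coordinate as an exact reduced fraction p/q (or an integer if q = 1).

1. B_x = 11/2  [C, D, B are collinear ∩ AB ⟂ CD]
2. B_y = -21/2  [C, D, B are collinear ∩ AB ⟂ CD]
   → B = (11/2, -21/2)

B = (11/2, -21/2)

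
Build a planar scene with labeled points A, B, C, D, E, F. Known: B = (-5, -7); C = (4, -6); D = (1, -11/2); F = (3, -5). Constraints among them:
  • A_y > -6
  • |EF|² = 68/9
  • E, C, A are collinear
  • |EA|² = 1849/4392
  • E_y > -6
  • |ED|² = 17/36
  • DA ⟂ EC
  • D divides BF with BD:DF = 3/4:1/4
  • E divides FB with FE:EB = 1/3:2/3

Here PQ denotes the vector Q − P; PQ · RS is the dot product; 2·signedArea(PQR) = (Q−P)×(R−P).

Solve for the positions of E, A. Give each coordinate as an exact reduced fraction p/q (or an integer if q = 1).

1. E_x = 1/3  [E divides FB with FE:EB = 1/3:2/3]
2. E_y = -17/3  [E divides FB with FE:EB = 1/3:2/3]
   → E = (1/3, -17/3)
3. A_x = 239/244  [E, C, A are collinear ∩ DA ⟂ EC]
4. A_y = -1397/244  [E, C, A are collinear ∩ DA ⟂ EC]
   → A = (239/244, -1397/244)

A = (239/244, -1397/244)
E = (1/3, -17/3)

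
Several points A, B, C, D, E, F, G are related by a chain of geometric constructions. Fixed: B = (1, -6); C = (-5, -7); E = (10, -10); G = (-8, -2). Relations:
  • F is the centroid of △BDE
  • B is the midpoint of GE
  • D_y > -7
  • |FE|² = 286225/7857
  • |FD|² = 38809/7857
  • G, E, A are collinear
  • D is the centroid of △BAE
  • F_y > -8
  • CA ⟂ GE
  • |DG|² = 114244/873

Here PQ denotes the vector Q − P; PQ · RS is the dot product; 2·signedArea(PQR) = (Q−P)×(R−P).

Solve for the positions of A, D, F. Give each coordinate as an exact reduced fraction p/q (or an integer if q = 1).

1. A_x = -353/97  [G, E, A are collinear ∩ CA ⟂ GE]
2. A_y = -382/97  [G, E, A are collinear ∩ CA ⟂ GE]
   → A = (-353/97, -382/97)
3. D_x = 238/97  [D is the centroid of △BAE]
4. D_y = -1934/291  [D is the centroid of △BAE]
   → D = (238/97, -1934/291)
5. F_x = 435/97  [F is the centroid of △BDE]
6. F_y = -6590/873  [F is the centroid of △BDE]
   → F = (435/97, -6590/873)

A = (-353/97, -382/97)
D = (238/97, -1934/291)
F = (435/97, -6590/873)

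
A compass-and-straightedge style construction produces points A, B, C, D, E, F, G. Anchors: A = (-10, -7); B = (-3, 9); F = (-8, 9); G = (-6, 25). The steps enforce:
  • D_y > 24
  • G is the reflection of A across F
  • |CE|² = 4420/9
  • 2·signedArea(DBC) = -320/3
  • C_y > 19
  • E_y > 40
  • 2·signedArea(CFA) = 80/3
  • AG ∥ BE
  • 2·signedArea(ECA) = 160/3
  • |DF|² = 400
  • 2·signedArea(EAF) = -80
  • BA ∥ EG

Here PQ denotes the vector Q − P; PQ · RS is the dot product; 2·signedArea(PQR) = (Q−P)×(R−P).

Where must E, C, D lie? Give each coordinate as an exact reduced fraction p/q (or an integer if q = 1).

1. E_x = 1  [BA ∥ EG ∩ AG ∥ BE]
2. E_y = 41  [BA ∥ EG ∩ AG ∥ BE]
   → E = (1, 41)
3. C_x = -5  [2·signedArea(CFA) = 80/3 ∩ 2·signedArea(ECA) = 160/3]
4. C_y = 59/3  [2·signedArea(CFA) = 80/3 ∩ 2·signedArea(ECA) = 160/3]
   → C = (-5, 59/3)
5. D_x = 4  [line -32/3·x + -2·y + 278/3 = 0 ∩ |DF|² = 400]
6. D_y = 25  [line -32/3·x + -2·y + 278/3 = 0 ∩ |DF|² = 400]
   → D = (4, 25)

C = (-5, 59/3)
D = (4, 25)
E = (1, 41)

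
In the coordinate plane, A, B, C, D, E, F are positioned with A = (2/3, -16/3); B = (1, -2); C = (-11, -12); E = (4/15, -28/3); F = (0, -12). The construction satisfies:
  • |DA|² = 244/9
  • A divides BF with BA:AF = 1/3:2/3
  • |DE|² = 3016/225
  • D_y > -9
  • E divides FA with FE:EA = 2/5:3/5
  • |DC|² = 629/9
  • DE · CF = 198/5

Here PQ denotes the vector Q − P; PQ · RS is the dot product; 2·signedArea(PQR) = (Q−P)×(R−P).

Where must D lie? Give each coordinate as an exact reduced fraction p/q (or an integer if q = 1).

D = (-10/3, -26/3)

1. D_x = -10/3  [DE · CF = 198/5]
2. D_y = -26/3  [|DC|² = 629/9]
   → D = (-10/3, -26/3)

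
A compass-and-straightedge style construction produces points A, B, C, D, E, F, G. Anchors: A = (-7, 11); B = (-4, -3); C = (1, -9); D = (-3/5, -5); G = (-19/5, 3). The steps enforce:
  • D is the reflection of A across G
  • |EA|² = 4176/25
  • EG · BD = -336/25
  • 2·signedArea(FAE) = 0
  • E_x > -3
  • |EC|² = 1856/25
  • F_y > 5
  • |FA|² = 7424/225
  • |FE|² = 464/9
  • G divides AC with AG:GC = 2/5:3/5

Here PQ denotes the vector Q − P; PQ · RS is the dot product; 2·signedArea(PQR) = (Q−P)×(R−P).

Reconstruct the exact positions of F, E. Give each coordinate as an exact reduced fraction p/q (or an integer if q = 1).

E = (-11/5, -1)
F = (-73/15, 17/3)

1. E_x = -11/5  [line -17/5·x + 2·y + -137/25 = 0 ∩ |EC|² = 1856/25]
2. E_y = -1  [line -17/5·x + 2·y + -137/25 = 0 ∩ |EC|² = 1856/25]
   → E = (-11/5, -1)
3. F_x = -73/15  [line 12·x + 24/5·y + 156/5 = 0 ∩ |FE|² = 464/9]
4. F_y = 17/3  [line 12·x + 24/5·y + 156/5 = 0 ∩ |FE|² = 464/9]
   → F = (-73/15, 17/3)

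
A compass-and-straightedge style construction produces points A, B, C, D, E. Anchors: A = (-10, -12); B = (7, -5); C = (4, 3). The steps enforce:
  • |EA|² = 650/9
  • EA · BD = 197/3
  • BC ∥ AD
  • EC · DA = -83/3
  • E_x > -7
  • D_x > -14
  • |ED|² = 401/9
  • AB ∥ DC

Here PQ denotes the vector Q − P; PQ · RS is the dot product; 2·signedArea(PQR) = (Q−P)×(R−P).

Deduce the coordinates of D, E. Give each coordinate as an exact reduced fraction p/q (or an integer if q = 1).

1. D_x = -13  [AB ∥ DC ∩ BC ∥ AD]
2. D_y = -4  [AB ∥ DC ∩ BC ∥ AD]
   → D = (-13, -4)
3. E_x = -19/3  [EC · DA = -83/3 ∩ EA · BD = 197/3]
4. E_y = -13/3  [EC · DA = -83/3 ∩ EA · BD = 197/3]
   → E = (-19/3, -13/3)

D = (-13, -4)
E = (-19/3, -13/3)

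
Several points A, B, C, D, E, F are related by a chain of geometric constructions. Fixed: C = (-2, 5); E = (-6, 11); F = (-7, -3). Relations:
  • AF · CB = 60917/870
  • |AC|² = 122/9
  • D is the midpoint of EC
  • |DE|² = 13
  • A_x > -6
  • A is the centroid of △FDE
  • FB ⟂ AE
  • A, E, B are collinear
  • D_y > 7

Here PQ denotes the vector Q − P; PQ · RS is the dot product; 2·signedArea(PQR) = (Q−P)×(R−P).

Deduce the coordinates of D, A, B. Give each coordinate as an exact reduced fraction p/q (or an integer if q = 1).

A = (-17/3, 16/3)
B = (-1503/290, -839/290)
D = (-4, 8)

1. D_x = -4  [D is the midpoint of EC]
2. D_y = 8  [D is the midpoint of EC]
   → D = (-4, 8)
3. A_x = -17/3  [A is the centroid of △FDE]
4. A_y = 16/3  [A is the centroid of △FDE]
   → A = (-17/3, 16/3)
5. B_x = -1503/290  [A, E, B are collinear ∩ FB ⟂ AE]
6. B_y = -839/290  [A, E, B are collinear ∩ FB ⟂ AE]
   → B = (-1503/290, -839/290)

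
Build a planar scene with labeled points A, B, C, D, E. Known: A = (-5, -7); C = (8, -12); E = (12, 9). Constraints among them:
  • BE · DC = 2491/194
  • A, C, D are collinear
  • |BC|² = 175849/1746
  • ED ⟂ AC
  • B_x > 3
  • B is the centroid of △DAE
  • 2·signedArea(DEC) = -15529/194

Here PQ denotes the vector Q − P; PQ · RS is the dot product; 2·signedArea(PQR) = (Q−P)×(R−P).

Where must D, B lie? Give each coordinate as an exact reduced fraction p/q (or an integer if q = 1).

B = (2221/582, -1675/582)
D = (863/194, -2063/194)

1. D_x = 863/194  [A, C, D are collinear ∩ ED ⟂ AC]
2. D_y = -2063/194  [A, C, D are collinear ∩ ED ⟂ AC]
   → D = (863/194, -2063/194)
3. B_x = 2221/582  [B is the centroid of △DAE]
4. B_y = -1675/582  [B is the centroid of △DAE]
   → B = (2221/582, -1675/582)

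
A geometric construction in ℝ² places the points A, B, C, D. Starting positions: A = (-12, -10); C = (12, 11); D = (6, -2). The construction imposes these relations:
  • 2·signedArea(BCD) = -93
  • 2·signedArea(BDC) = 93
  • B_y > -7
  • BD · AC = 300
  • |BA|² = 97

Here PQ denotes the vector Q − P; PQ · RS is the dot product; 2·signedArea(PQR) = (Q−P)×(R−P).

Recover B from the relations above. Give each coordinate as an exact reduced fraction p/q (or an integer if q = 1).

B = (-3, -6)

1. B_x = -3  [2·signedArea(BCD) = -93 ∩ BD · AC = 300]
2. B_y = -6  [2·signedArea(BCD) = -93 ∩ BD · AC = 300]
   → B = (-3, -6)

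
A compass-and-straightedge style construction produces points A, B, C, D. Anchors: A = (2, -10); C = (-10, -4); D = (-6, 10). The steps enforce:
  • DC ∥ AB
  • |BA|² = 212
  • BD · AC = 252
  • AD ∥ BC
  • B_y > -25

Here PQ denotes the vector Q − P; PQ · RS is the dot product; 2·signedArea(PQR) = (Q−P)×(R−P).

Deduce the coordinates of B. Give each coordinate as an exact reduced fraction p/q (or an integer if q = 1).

B = (-2, -24)

1. B_x = -2  [AD ∥ BC ∩ DC ∥ AB]
2. B_y = -24  [AD ∥ BC ∩ DC ∥ AB]
   → B = (-2, -24)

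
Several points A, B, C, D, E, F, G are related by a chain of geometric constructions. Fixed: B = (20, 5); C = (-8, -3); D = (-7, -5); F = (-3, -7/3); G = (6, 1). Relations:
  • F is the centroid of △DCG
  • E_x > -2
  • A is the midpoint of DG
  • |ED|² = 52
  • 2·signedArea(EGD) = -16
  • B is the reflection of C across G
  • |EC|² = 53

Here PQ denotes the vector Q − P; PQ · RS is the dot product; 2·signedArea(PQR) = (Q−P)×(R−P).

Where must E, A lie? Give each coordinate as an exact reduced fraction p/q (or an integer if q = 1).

1. E_x = -1  [line 6·x + -13·y + -7 = 0 ∩ |ED|² = 52]
2. E_y = -1  [line 6·x + -13·y + -7 = 0 ∩ |ED|² = 52]
   → E = (-1, -1)
3. A_x = -1/2  [A is the midpoint of DG]
4. A_y = -2  [A is the midpoint of DG]
   → A = (-1/2, -2)

A = (-1/2, -2)
E = (-1, -1)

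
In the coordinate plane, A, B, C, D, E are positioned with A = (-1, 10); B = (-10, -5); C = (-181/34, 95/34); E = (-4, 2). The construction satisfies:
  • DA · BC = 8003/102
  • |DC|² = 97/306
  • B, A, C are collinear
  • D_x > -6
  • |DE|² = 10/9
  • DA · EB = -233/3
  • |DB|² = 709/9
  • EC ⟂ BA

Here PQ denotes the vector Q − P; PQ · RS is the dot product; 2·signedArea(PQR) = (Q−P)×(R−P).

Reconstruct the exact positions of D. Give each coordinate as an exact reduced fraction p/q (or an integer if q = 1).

D = (-5, 7/3)

1. D_x = -5  [DA · BC = 8003/102 ∩ DA · EB = -233/3]
2. D_y = 7/3  [DA · BC = 8003/102 ∩ DA · EB = -233/3]
   → D = (-5, 7/3)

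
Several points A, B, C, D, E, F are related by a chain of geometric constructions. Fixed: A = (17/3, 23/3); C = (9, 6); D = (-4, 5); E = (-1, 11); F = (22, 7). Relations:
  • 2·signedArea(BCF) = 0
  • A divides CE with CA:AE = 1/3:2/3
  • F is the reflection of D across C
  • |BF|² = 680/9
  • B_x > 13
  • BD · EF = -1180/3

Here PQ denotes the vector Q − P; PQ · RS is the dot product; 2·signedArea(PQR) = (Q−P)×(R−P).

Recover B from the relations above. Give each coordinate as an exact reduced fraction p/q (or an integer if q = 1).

B = (40/3, 19/3)

1. B_x = 40/3  [2·signedArea(BCF) = 0 ∩ BD · EF = -1180/3]
2. B_y = 19/3  [2·signedArea(BCF) = 0 ∩ BD · EF = -1180/3]
   → B = (40/3, 19/3)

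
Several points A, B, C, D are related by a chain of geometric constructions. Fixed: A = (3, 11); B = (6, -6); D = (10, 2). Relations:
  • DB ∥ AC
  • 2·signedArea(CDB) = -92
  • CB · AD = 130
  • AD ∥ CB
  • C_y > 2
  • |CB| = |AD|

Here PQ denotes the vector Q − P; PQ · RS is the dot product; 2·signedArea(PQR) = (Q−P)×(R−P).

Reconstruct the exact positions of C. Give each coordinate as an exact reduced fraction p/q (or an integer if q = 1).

1. C_x = -1  [AD ∥ CB ∩ DB ∥ AC]
2. C_y = 3  [AD ∥ CB ∩ DB ∥ AC]
   → C = (-1, 3)

C = (-1, 3)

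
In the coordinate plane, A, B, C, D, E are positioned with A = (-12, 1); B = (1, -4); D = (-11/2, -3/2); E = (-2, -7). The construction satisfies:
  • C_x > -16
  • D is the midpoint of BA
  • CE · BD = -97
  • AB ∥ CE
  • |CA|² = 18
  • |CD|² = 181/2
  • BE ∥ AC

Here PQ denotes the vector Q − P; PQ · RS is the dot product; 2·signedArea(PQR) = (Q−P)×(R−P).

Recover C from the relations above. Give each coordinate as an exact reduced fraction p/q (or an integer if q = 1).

1. C_x = -15  [AB ∥ CE ∩ BE ∥ AC]
2. C_y = -2  [AB ∥ CE ∩ BE ∥ AC]
   → C = (-15, -2)

C = (-15, -2)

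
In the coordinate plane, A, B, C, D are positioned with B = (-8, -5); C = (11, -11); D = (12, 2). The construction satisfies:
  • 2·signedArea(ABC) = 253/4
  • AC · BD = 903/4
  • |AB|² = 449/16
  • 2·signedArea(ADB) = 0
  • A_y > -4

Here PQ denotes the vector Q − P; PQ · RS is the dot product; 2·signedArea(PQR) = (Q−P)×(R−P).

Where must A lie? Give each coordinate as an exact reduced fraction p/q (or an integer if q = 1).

A = (-3, -13/4)

1. A_x = -3  [2·signedArea(ADB) = 0 ∩ AC · BD = 903/4]
2. A_y = -13/4  [2·signedArea(ADB) = 0 ∩ AC · BD = 903/4]
   → A = (-3, -13/4)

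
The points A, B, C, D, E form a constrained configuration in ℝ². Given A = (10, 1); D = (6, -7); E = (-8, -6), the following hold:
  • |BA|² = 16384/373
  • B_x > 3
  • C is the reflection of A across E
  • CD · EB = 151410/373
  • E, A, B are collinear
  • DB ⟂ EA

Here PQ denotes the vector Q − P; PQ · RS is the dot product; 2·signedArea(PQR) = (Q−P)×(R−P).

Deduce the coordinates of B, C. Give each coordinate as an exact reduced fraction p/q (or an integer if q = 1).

B = (1426/373, -523/373)
C = (-26, -13)

1. B_x = 1426/373  [E, A, B are collinear ∩ DB ⟂ EA]
2. B_y = -523/373  [E, A, B are collinear ∩ DB ⟂ EA]
   → B = (1426/373, -523/373)
3. C_x = -26  [C is the reflection of A across E]
4. C_y = -13  [C is the reflection of A across E]
   → C = (-26, -13)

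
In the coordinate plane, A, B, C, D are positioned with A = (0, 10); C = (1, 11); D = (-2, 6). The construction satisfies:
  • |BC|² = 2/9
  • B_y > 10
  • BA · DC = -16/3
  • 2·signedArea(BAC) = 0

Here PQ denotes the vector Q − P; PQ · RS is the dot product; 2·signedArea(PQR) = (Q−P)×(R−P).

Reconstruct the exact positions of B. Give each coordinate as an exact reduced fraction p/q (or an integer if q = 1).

1. B_x = 2/3  [2·signedArea(BAC) = 0 ∩ BA · DC = -16/3]
2. B_y = 32/3  [2·signedArea(BAC) = 0 ∩ BA · DC = -16/3]
   → B = (2/3, 32/3)

B = (2/3, 32/3)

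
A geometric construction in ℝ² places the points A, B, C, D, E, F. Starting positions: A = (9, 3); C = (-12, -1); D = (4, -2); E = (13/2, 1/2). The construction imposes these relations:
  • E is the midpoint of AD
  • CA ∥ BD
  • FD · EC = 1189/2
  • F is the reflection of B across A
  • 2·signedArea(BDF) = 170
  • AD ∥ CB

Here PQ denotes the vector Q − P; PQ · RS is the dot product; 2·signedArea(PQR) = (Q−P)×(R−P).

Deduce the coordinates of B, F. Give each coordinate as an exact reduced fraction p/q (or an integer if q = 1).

1. B_x = -17  [CA ∥ BD ∩ AD ∥ CB]
2. B_y = -6  [CA ∥ BD ∩ AD ∥ CB]
   → B = (-17, -6)
3. F_x = 35  [F is the reflection of B across A]
4. F_y = 12  [F is the reflection of B across A]
   → F = (35, 12)

B = (-17, -6)
F = (35, 12)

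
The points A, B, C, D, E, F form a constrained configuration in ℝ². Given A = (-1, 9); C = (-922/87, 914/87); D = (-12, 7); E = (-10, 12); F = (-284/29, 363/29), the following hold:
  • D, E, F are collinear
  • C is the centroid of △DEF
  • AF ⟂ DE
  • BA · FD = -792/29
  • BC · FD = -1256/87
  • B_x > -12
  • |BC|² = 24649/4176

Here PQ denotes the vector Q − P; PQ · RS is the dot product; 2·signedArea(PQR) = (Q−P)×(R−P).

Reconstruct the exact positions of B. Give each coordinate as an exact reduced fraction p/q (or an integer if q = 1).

B = (-23/2, 33/4)

1. B_x = -23/2  [line 64/29·x + 160/29·y + -584/29 = 0 ∩ |BC|² = 24649/4176]
2. B_y = 33/4  [line 64/29·x + 160/29·y + -584/29 = 0 ∩ |BC|² = 24649/4176]
   → B = (-23/2, 33/4)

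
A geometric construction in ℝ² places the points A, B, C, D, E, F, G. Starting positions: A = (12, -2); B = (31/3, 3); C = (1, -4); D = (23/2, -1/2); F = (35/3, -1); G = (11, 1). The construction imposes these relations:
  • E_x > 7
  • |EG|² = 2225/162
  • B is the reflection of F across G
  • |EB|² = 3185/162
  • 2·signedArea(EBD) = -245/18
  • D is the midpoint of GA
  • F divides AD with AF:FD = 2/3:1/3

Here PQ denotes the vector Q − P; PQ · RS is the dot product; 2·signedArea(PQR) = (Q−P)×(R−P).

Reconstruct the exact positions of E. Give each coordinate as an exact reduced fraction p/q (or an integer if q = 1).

1. E_x = 137/18  [line 7/2·x + 7/6·y + -469/18 = 0 ∩ |EB|² = 3185/162]
2. E_y = -1/2  [line 7/2·x + 7/6·y + -469/18 = 0 ∩ |EB|² = 3185/162]
   → E = (137/18, -1/2)

E = (137/18, -1/2)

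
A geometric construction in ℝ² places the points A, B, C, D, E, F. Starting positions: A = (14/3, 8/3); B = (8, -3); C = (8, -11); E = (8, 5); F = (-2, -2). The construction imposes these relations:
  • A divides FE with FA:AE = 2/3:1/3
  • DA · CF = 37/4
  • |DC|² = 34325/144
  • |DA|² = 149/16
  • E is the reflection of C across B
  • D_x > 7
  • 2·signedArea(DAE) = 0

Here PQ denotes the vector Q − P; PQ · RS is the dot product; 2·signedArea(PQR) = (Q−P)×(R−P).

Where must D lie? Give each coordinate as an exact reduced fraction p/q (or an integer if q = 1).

1. D_x = 43/6  [2·signedArea(DAE) = 0 ∩ DA · CF = 37/4]
2. D_y = 53/12  [2·signedArea(DAE) = 0 ∩ DA · CF = 37/4]
   → D = (43/6, 53/12)

D = (43/6, 53/12)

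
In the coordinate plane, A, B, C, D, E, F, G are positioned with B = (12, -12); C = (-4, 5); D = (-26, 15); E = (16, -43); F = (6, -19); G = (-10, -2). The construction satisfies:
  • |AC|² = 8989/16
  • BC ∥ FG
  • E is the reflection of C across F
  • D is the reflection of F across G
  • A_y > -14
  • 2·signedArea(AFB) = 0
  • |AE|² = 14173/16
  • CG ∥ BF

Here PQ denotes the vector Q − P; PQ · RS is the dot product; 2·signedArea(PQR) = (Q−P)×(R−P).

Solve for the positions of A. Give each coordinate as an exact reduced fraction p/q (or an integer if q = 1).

A = (21/2, -55/4)

1. A_x = 21/2  [line -7·x + 6·y + 156 = 0 ∩ |AE|² = 14173/16]
2. A_y = -55/4  [line -7·x + 6·y + 156 = 0 ∩ |AE|² = 14173/16]
   → A = (21/2, -55/4)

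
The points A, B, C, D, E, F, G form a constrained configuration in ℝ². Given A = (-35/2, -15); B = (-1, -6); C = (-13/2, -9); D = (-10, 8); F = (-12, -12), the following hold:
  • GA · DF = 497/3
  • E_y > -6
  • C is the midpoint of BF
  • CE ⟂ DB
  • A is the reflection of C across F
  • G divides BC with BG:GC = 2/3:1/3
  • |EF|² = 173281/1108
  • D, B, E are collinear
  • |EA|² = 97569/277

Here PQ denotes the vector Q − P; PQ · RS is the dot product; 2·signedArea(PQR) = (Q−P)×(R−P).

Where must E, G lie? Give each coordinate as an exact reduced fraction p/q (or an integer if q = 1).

E = (-689/554, -1557/277)
G = (-14/3, -8)

1. E_x = -689/554  [D, B, E are collinear ∩ CE ⟂ DB]
2. E_y = -1557/277  [D, B, E are collinear ∩ CE ⟂ DB]
   → E = (-689/554, -1557/277)
3. G_x = -14/3  [G divides BC with BG:GC = 2/3:1/3]
4. G_y = -8  [G divides BC with BG:GC = 2/3:1/3]
   → G = (-14/3, -8)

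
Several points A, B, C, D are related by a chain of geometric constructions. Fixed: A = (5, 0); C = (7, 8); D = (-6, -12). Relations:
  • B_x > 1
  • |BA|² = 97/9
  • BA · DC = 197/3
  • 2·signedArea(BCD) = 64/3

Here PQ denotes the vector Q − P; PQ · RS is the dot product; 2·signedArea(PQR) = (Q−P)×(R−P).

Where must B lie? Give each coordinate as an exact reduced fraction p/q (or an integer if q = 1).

B = (2, -4/3)

1. B_x = 2  [BA · DC = 197/3 ∩ 2·signedArea(BCD) = 64/3]
2. B_y = -4/3  [BA · DC = 197/3 ∩ 2·signedArea(BCD) = 64/3]
   → B = (2, -4/3)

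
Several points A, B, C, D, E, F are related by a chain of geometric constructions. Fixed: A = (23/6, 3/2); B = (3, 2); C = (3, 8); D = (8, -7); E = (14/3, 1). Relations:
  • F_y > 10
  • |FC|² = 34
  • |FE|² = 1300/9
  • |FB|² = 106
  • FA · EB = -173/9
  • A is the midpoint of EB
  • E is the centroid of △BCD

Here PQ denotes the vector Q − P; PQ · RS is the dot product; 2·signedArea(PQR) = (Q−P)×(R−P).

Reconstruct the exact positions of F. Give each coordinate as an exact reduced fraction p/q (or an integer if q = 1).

F = (-2, 11)

1. F_x = -2  [line 5/3·x + -1·y + 43/3 = 0 ∩ |FB|² = 106]
2. F_y = 11  [line 5/3·x + -1·y + 43/3 = 0 ∩ |FB|² = 106]
   → F = (-2, 11)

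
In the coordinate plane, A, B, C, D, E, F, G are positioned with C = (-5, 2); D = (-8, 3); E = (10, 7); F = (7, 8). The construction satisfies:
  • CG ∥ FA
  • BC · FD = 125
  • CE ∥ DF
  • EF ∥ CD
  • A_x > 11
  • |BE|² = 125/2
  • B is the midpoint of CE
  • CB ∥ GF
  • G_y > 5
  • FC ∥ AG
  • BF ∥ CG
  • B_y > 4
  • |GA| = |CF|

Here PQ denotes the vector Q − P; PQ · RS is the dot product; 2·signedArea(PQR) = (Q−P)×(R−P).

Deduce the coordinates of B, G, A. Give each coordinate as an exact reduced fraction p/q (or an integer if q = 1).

A = (23/2, 23/2)
B = (5/2, 9/2)
G = (-1/2, 11/2)

1. B_x = 5/2  [B is the midpoint of CE]
2. B_y = 9/2  [B is the midpoint of CE]
   → B = (5/2, 9/2)
3. G_x = -1/2  [CB ∥ GF ∩ BF ∥ CG]
4. G_y = 11/2  [CB ∥ GF ∩ BF ∥ CG]
   → G = (-1/2, 11/2)
5. A_x = 23/2  [FC ∥ AG ∩ CG ∥ FA]
6. A_y = 23/2  [FC ∥ AG ∩ CG ∥ FA]
   → A = (23/2, 23/2)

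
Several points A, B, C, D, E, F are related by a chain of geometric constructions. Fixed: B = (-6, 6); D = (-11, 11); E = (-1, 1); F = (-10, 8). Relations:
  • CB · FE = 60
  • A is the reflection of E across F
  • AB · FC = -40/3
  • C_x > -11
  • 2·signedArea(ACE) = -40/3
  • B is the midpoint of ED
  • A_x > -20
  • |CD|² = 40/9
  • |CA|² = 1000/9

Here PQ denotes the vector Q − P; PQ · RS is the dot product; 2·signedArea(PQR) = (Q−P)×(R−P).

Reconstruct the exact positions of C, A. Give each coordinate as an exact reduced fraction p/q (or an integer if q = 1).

A = (-19, 15)
C = (-31/3, 9)

1. A_x = -19  [A is the reflection of E across F]
2. A_y = 15  [A is the reflection of E across F]
   → A = (-19, 15)
3. C_x = -31/3  [CB · FE = 60 ∩ AB · FC = -40/3]
4. C_y = 9  [CB · FE = 60 ∩ AB · FC = -40/3]
   → C = (-31/3, 9)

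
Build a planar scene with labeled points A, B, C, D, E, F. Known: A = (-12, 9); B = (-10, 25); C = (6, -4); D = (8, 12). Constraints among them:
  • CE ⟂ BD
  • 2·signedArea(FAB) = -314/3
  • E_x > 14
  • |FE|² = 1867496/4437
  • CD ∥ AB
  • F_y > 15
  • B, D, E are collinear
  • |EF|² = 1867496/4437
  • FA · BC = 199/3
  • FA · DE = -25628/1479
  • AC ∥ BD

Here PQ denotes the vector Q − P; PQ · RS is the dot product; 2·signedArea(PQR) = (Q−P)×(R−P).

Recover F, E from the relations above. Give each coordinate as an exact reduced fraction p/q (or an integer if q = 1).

E = (7040/493, 3680/493)
F = (-14/3, 46/3)

1. F_x = -14/3  [2·signedArea(FAB) = -314/3 ∩ FA · BC = 199/3]
2. F_y = 46/3  [2·signedArea(FAB) = -314/3 ∩ FA · BC = 199/3]
   → F = (-14/3, 46/3)
3. E_x = 7040/493  [B, D, E are collinear ∩ CE ⟂ BD]
4. E_y = 3680/493  [B, D, E are collinear ∩ CE ⟂ BD]
   → E = (7040/493, 3680/493)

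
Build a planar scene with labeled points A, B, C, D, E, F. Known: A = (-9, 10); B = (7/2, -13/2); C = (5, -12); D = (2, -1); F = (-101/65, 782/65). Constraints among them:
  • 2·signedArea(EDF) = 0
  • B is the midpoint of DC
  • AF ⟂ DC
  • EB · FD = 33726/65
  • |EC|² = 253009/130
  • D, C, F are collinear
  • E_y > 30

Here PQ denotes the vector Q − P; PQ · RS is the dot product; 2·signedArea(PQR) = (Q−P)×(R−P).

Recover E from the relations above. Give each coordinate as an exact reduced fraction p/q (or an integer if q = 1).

1. E_x = -859/130  [2·signedArea(EDF) = 0 ∩ EB · FD = 33726/65]
2. E_y = 3973/130  [2·signedArea(EDF) = 0 ∩ EB · FD = 33726/65]
   → E = (-859/130, 3973/130)

E = (-859/130, 3973/130)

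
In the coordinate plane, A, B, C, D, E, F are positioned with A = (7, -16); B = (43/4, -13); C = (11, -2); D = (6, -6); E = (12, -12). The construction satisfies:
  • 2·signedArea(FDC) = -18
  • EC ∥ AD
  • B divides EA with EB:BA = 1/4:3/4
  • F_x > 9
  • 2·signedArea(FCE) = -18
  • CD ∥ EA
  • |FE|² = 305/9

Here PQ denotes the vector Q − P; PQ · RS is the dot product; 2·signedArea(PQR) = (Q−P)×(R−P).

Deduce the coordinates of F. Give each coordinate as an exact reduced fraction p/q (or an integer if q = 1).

F = (29/3, -20/3)

1. F_x = 29/3  [2·signedArea(FCE) = -18 ∩ 2·signedArea(FDC) = -18]
2. F_y = -20/3  [2·signedArea(FCE) = -18 ∩ 2·signedArea(FDC) = -18]
   → F = (29/3, -20/3)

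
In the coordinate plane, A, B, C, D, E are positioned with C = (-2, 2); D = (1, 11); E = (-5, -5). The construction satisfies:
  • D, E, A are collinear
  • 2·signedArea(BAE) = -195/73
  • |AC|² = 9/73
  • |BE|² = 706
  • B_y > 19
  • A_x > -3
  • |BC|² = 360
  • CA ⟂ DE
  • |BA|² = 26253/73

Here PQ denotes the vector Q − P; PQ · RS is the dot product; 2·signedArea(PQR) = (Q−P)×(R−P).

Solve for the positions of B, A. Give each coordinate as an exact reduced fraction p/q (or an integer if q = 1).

A = (-170/73, 155/73)
B = (4, 20)

1. A_x = -170/73  [D, E, A are collinear ∩ CA ⟂ DE]
2. A_y = 155/73  [D, E, A are collinear ∩ CA ⟂ DE]
   → A = (-170/73, 155/73)
3. B_x = 4  [line 520/73·x + -195/73·y + 1820/73 = 0 ∩ |BE|² = 706]
4. B_y = 20  [line 520/73·x + -195/73·y + 1820/73 = 0 ∩ |BE|² = 706]
   → B = (4, 20)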